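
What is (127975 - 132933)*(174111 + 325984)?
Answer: -2479471010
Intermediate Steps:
(127975 - 132933)*(174111 + 325984) = -4958*500095 = -2479471010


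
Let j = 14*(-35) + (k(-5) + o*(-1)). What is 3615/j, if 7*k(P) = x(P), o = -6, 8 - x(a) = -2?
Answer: -8435/1126 ≈ -7.4911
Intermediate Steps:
x(a) = 10 (x(a) = 8 - 1*(-2) = 8 + 2 = 10)
k(P) = 10/7 (k(P) = (⅐)*10 = 10/7)
j = -3378/7 (j = 14*(-35) + (10/7 - 6*(-1)) = -490 + (10/7 + 6) = -490 + 52/7 = -3378/7 ≈ -482.57)
3615/j = 3615/(-3378/7) = 3615*(-7/3378) = -8435/1126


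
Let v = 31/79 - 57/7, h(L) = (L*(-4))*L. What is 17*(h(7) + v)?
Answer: -1915458/553 ≈ -3463.8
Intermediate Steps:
h(L) = -4*L**2 (h(L) = (-4*L)*L = -4*L**2)
v = -4286/553 (v = 31*(1/79) - 57*1/7 = 31/79 - 57/7 = -4286/553 ≈ -7.7505)
17*(h(7) + v) = 17*(-4*7**2 - 4286/553) = 17*(-4*49 - 4286/553) = 17*(-196 - 4286/553) = 17*(-112674/553) = -1915458/553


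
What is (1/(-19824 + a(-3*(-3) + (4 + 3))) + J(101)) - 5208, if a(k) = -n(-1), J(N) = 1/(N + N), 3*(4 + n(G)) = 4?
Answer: -31278510283/6005864 ≈ -5208.0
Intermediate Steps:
n(G) = -8/3 (n(G) = -4 + (⅓)*4 = -4 + 4/3 = -8/3)
J(N) = 1/(2*N)
a(k) = 8/3 (a(k) = -1*(-8/3) = 8/3)
(1/(-19824 + a(-3*(-3) + (4 + 3))) + J(101)) - 5208 = (1/(-19824 + 8/3) + (½)/101) - 5208 = (1/(-59464/3) + (½)*(1/101)) - 5208 = (-3/59464 + 1/202) - 5208 = 29429/6005864 - 5208 = -31278510283/6005864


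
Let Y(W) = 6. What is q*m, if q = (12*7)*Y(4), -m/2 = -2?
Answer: 2016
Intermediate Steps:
m = 4 (m = -2*(-2) = 4)
q = 504 (q = (12*7)*6 = 84*6 = 504)
q*m = 504*4 = 2016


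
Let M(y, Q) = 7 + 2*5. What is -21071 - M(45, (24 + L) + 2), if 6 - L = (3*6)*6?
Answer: -21088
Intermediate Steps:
L = -102 (L = 6 - 3*6*6 = 6 - 18*6 = 6 - 1*108 = 6 - 108 = -102)
M(y, Q) = 17 (M(y, Q) = 7 + 10 = 17)
-21071 - M(45, (24 + L) + 2) = -21071 - 1*17 = -21071 - 17 = -21088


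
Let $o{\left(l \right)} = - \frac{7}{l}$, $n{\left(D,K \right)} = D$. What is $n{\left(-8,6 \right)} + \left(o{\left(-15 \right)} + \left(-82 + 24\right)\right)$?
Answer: $- \frac{983}{15} \approx -65.533$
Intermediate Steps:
$n{\left(-8,6 \right)} + \left(o{\left(-15 \right)} + \left(-82 + 24\right)\right) = -8 + \left(- \frac{7}{-15} + \left(-82 + 24\right)\right) = -8 - \frac{863}{15} = - \frac{983}{15}$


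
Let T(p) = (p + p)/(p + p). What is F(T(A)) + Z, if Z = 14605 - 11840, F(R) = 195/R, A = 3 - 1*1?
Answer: 2960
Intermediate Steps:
A = 2 (A = 3 - 1 = 2)
T(p) = 1 (T(p) = (2*p)/((2*p)) = (2*p)*(1/(2*p)) = 1)
Z = 2765
F(T(A)) + Z = 195/1 + 2765 = 195*1 + 2765 = 195 + 2765 = 2960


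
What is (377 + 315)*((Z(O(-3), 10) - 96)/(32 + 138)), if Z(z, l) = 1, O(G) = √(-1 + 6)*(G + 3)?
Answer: -6574/17 ≈ -386.71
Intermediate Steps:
O(G) = √5*(3 + G)
(377 + 315)*((Z(O(-3), 10) - 96)/(32 + 138)) = (377 + 315)*((1 - 96)/(32 + 138)) = 692*(-95/170) = 692*(-95*1/170) = 692*(-19/34) = -6574/17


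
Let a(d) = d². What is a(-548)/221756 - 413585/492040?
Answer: 2802331245/5455641112 ≈ 0.51366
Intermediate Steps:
a(-548)/221756 - 413585/492040 = (-548)²/221756 - 413585/492040 = 300304*(1/221756) - 413585*1/492040 = 75076/55439 - 82717/98408 = 2802331245/5455641112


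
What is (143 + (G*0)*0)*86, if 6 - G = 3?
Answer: 12298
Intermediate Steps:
G = 3 (G = 6 - 1*3 = 6 - 3 = 3)
(143 + (G*0)*0)*86 = (143 + (3*0)*0)*86 = (143 + 0*0)*86 = (143 + 0)*86 = 143*86 = 12298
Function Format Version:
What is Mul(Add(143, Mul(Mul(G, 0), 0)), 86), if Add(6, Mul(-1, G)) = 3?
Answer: 12298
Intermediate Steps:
G = 3 (G = Add(6, Mul(-1, 3)) = Add(6, -3) = 3)
Mul(Add(143, Mul(Mul(G, 0), 0)), 86) = Mul(Add(143, Mul(Mul(3, 0), 0)), 86) = Mul(Add(143, Mul(0, 0)), 86) = Mul(Add(143, 0), 86) = Mul(143, 86) = 12298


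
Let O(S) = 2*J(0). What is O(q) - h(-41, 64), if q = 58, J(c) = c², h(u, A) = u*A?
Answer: 2624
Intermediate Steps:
h(u, A) = A*u
O(S) = 0 (O(S) = 2*0² = 2*0 = 0)
O(q) - h(-41, 64) = 0 - 64*(-41) = 0 - 1*(-2624) = 0 + 2624 = 2624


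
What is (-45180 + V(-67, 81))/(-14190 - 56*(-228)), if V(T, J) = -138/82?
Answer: 617483/19434 ≈ 31.773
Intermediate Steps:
V(T, J) = -69/41 (V(T, J) = -138*1/82 = -69/41)
(-45180 + V(-67, 81))/(-14190 - 56*(-228)) = (-45180 - 69/41)/(-14190 - 56*(-228)) = -1852449/(41*(-14190 + 12768)) = -1852449/41/(-1422) = -1852449/41*(-1/1422) = 617483/19434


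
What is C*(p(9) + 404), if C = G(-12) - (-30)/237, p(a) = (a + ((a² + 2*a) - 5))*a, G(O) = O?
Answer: -1248478/79 ≈ -15804.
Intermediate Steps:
p(a) = a*(-5 + a² + 3*a) (p(a) = (a + (-5 + a² + 2*a))*a = (-5 + a² + 3*a)*a = a*(-5 + a² + 3*a))
C = -938/79 (C = -12 - (-30)/237 = -12 - 1*(-10/79) = -12 + 10/79 = -938/79 ≈ -11.873)
C*(p(9) + 404) = -938*(9*(-5 + 9² + 3*9) + 404)/79 = -938*(9*(-5 + 81 + 27) + 404)/79 = -938*(9*103 + 404)/79 = -938*(927 + 404)/79 = -938/79*1331 = -1248478/79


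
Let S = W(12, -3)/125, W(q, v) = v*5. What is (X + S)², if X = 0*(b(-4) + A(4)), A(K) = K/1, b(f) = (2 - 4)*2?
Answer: 9/625 ≈ 0.014400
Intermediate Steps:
b(f) = -4 (b(f) = -2*2 = -4)
W(q, v) = 5*v
A(K) = K (A(K) = K*1 = K)
S = -3/25 (S = (5*(-3))/125 = -15*1/125 = -3/25 ≈ -0.12000)
X = 0 (X = 0*(-4 + 4) = 0*0 = 0)
(X + S)² = (0 - 3/25)² = (-3/25)² = 9/625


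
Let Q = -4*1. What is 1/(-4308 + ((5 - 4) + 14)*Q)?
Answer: -1/4368 ≈ -0.00022894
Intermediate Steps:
Q = -4
1/(-4308 + ((5 - 4) + 14)*Q) = 1/(-4308 + ((5 - 4) + 14)*(-4)) = 1/(-4308 + (1 + 14)*(-4)) = 1/(-4308 + 15*(-4)) = 1/(-4308 - 60) = 1/(-4368) = -1/4368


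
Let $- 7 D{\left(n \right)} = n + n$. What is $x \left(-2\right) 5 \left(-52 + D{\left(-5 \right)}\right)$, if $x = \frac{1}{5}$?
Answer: $\frac{708}{7} \approx 101.14$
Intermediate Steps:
$x = \frac{1}{5} \approx 0.2$
$D{\left(n \right)} = - \frac{2 n}{7}$ ($D{\left(n \right)} = - \frac{n + n}{7} = - \frac{2 n}{7}$)
$x \left(-2\right) 5 \left(-52 + D{\left(-5 \right)}\right) = \frac{1}{5} \left(-2\right) 5 \left(-52 - - \frac{10}{7}\right) = \left(- \frac{2}{5}\right) 5 \left(-52 + \frac{10}{7}\right) = \left(-2\right) \left(- \frac{354}{7}\right) = \frac{708}{7}$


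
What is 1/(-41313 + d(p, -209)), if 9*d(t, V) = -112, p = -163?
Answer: -9/371929 ≈ -2.4198e-5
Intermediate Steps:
d(t, V) = -112/9 (d(t, V) = (1/9)*(-112) = -112/9)
1/(-41313 + d(p, -209)) = 1/(-41313 - 112/9) = 1/(-371929/9) = -9/371929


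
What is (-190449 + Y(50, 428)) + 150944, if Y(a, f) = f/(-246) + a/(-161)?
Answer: -782358119/19803 ≈ -39507.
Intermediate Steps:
Y(a, f) = -a/161 - f/246 (Y(a, f) = f*(-1/246) + a*(-1/161) = -f/246 - a/161 = -a/161 - f/246)
(-190449 + Y(50, 428)) + 150944 = (-190449 + (-1/161*50 - 1/246*428)) + 150944 = (-190449 + (-50/161 - 214/123)) + 150944 = (-190449 - 40604/19803) + 150944 = -3771502151/19803 + 150944 = -782358119/19803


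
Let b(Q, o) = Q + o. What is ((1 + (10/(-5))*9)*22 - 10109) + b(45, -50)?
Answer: -10488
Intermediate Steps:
((1 + (10/(-5))*9)*22 - 10109) + b(45, -50) = ((1 + (10/(-5))*9)*22 - 10109) + (45 - 50) = ((1 + (10*(-1/5))*9)*22 - 10109) - 5 = ((1 - 2*9)*22 - 10109) - 5 = ((1 - 18)*22 - 10109) - 5 = (-17*22 - 10109) - 5 = (-374 - 10109) - 5 = -10483 - 5 = -10488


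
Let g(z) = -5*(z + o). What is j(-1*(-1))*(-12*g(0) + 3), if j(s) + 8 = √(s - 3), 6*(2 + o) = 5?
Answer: 536 - 67*I*√2 ≈ 536.0 - 94.752*I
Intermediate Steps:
o = -7/6 (o = -2 + (⅙)*5 = -2 + ⅚ = -7/6 ≈ -1.1667)
g(z) = 35/6 - 5*z (g(z) = -5*(z - 7/6) = -5*(-7/6 + z) = 35/6 - 5*z)
j(s) = -8 + √(-3 + s) (j(s) = -8 + √(s - 3) = -8 + √(-3 + s))
j(-1*(-1))*(-12*g(0) + 3) = (-8 + √(-3 - 1*(-1)))*(-12*(35/6 - 5*0) + 3) = (-8 + √(-3 + 1))*(-12*(35/6 + 0) + 3) = (-8 + √(-2))*(-12*35/6 + 3) = (-8 + I*√2)*(-70 + 3) = (-8 + I*√2)*(-67) = 536 - 67*I*√2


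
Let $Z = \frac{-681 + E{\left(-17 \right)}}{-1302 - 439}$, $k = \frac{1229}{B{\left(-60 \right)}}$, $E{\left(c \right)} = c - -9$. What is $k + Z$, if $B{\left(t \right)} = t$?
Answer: $- \frac{2098349}{104460} \approx -20.088$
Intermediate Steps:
$E{\left(c \right)} = 9 + c$ ($E{\left(c \right)} = c + 9 = 9 + c$)
$k = - \frac{1229}{60}$ ($k = \frac{1229}{-60} = 1229 \left(- \frac{1}{60}\right) = - \frac{1229}{60} \approx -20.483$)
$Z = \frac{689}{1741}$ ($Z = \frac{-681 + \left(9 - 17\right)}{-1302 - 439} = \frac{-681 - 8}{-1741} = \left(-689\right) \left(- \frac{1}{1741}\right) = \frac{689}{1741} \approx 0.39575$)
$k + Z = - \frac{1229}{60} + \frac{689}{1741} = - \frac{2098349}{104460}$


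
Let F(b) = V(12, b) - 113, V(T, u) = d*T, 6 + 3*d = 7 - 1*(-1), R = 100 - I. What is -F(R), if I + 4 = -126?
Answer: 105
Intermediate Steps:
I = -130 (I = -4 - 126 = -130)
R = 230 (R = 100 - 1*(-130) = 100 + 130 = 230)
d = 2/3 (d = -2 + (7 - 1*(-1))/3 = -2 + (7 + 1)/3 = -2 + (1/3)*8 = -2 + 8/3 = 2/3 ≈ 0.66667)
V(T, u) = 2*T/3
F(b) = -105 (F(b) = (2/3)*12 - 113 = 8 - 113 = -105)
-F(R) = -1*(-105) = 105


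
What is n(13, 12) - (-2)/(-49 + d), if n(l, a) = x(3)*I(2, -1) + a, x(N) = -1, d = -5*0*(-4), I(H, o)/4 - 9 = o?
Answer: -982/49 ≈ -20.041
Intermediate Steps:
I(H, o) = 36 + 4*o
d = 0 (d = 0*(-4) = 0)
n(l, a) = -32 + a (n(l, a) = -(36 + 4*(-1)) + a = -(36 - 4) + a = -1*32 + a = -32 + a)
n(13, 12) - (-2)/(-49 + d) = (-32 + 12) - (-2)/(-49 + 0) = -20 - (-2)/(-49) = -20 - (-2)*(-1)/49 = -20 - 2*1/49 = -20 - 2/49 = -982/49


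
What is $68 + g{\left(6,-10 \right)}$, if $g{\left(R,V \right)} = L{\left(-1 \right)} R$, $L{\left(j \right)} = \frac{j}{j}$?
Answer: $74$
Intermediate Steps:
$L{\left(j \right)} = 1$
$g{\left(R,V \right)} = R$ ($g{\left(R,V \right)} = 1 R = R$)
$68 + g{\left(6,-10 \right)} = 68 + 6 = 74$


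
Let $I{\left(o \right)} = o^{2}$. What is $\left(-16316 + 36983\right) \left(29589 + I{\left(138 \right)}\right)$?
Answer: $1005098211$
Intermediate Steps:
$\left(-16316 + 36983\right) \left(29589 + I{\left(138 \right)}\right) = \left(-16316 + 36983\right) \left(29589 + 138^{2}\right) = 20667 \left(29589 + 19044\right) = 20667 \cdot 48633 = 1005098211$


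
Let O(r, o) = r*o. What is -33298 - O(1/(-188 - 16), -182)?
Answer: -3396487/102 ≈ -33299.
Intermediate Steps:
O(r, o) = o*r
-33298 - O(1/(-188 - 16), -182) = -33298 - (-182)/(-188 - 16) = -33298 - (-182)/(-204) = -33298 - (-182)*(-1)/204 = -33298 - 1*91/102 = -33298 - 91/102 = -3396487/102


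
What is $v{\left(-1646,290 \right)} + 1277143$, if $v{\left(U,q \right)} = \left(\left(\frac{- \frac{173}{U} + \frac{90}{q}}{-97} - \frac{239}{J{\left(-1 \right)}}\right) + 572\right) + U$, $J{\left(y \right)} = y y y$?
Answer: $\frac{5909558729153}{4630198} \approx 1.2763 \cdot 10^{6}$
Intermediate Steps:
$J{\left(y \right)} = y^{3}$ ($J{\left(y \right)} = y^{2} y = y^{3}$)
$v{\left(U,q \right)} = 811 + U - \frac{90}{97 q} + \frac{173}{97 U}$ ($v{\left(U,q \right)} = \left(\left(\frac{- \frac{173}{U} + \frac{90}{q}}{-97} - \frac{239}{\left(-1\right)^{3}}\right) + 572\right) + U = \left(\left(\left(- \frac{173}{U} + \frac{90}{q}\right) \left(- \frac{1}{97}\right) - \frac{239}{-1}\right) + 572\right) + U = \left(\left(\left(- \frac{90}{97 q} + \frac{173}{97 U}\right) - -239\right) + 572\right) + U = \left(\left(\left(- \frac{90}{97 q} + \frac{173}{97 U}\right) + 239\right) + 572\right) + U = \left(\left(239 - \frac{90}{97 q} + \frac{173}{97 U}\right) + 572\right) + U = \left(811 - \frac{90}{97 q} + \frac{173}{97 U}\right) + U = 811 + U - \frac{90}{97 q} + \frac{173}{97 U}$)
$v{\left(-1646,290 \right)} + 1277143 = \left(811 - 1646 - \frac{90}{97 \cdot 290} + \frac{173}{97 \left(-1646\right)}\right) + 1277143 = \left(811 - 1646 - \frac{9}{2813} + \frac{173}{97} \left(- \frac{1}{1646}\right)\right) + 1277143 = \left(811 - 1646 - \frac{9}{2813} - \frac{173}{159662}\right) + 1277143 = - \frac{3866235161}{4630198} + 1277143 = \frac{5909558729153}{4630198}$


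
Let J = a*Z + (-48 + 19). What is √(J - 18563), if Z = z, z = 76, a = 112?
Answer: 12*I*√70 ≈ 100.4*I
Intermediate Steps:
Z = 76
J = 8483 (J = 112*76 + (-48 + 19) = 8512 - 29 = 8483)
√(J - 18563) = √(8483 - 18563) = √(-10080) = 12*I*√70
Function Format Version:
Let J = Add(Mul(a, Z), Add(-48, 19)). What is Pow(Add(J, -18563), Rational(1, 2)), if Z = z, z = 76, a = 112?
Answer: Mul(12, I, Pow(70, Rational(1, 2))) ≈ Mul(100.40, I)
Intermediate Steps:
Z = 76
J = 8483 (J = Add(Mul(112, 76), Add(-48, 19)) = Add(8512, -29) = 8483)
Pow(Add(J, -18563), Rational(1, 2)) = Pow(Add(8483, -18563), Rational(1, 2)) = Pow(-10080, Rational(1, 2)) = Mul(12, I, Pow(70, Rational(1, 2)))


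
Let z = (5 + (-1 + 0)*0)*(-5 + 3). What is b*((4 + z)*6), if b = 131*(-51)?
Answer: 240516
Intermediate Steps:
b = -6681
z = -10 (z = (5 - 1*0)*(-2) = (5 + 0)*(-2) = 5*(-2) = -10)
b*((4 + z)*6) = -6681*(4 - 10)*6 = -(-40086)*6 = -6681*(-36) = 240516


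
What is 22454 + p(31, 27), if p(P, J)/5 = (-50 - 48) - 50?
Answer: 21714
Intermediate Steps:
p(P, J) = -740 (p(P, J) = 5*((-50 - 48) - 50) = 5*(-98 - 50) = 5*(-148) = -740)
22454 + p(31, 27) = 22454 - 740 = 21714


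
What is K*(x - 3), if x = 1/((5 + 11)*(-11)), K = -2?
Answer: 529/88 ≈ 6.0114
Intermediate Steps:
x = -1/176 (x = -1/11/16 = (1/16)*(-1/11) = -1/176 ≈ -0.0056818)
K*(x - 3) = -2*(-1/176 - 3) = -2*(-529/176) = 529/88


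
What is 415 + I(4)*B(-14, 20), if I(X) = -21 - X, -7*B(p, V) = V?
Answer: 3405/7 ≈ 486.43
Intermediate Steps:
B(p, V) = -V/7
415 + I(4)*B(-14, 20) = 415 + (-21 - 1*4)*(-⅐*20) = 415 + (-21 - 4)*(-20/7) = 415 - 25*(-20/7) = 415 + 500/7 = 3405/7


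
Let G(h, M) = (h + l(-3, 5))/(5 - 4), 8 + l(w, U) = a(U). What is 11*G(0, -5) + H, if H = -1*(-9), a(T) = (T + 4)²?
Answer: 812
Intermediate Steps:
a(T) = (4 + T)²
l(w, U) = -8 + (4 + U)²
G(h, M) = 73 + h (G(h, M) = (h + (-8 + (4 + 5)²))/(5 - 4) = (h + (-8 + 9²))/1 = (h + (-8 + 81))*1 = (h + 73)*1 = (73 + h)*1 = 73 + h)
H = 9
11*G(0, -5) + H = 11*(73 + 0) + 9 = 11*73 + 9 = 803 + 9 = 812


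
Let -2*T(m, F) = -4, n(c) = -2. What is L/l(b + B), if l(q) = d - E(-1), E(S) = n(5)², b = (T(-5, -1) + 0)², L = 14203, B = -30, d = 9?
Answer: 14203/5 ≈ 2840.6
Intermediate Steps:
T(m, F) = 2 (T(m, F) = -½*(-4) = 2)
b = 4 (b = (2 + 0)² = 2² = 4)
E(S) = 4 (E(S) = (-2)² = 4)
l(q) = 5 (l(q) = 9 - 1*4 = 9 - 4 = 5)
L/l(b + B) = 14203/5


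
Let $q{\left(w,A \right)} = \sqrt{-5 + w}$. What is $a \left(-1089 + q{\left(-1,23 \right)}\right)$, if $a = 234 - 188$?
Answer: $-50094 + 46 i \sqrt{6} \approx -50094.0 + 112.68 i$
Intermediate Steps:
$a = 46$
$a \left(-1089 + q{\left(-1,23 \right)}\right) = 46 \left(-1089 + \sqrt{-5 - 1}\right) = 46 \left(-1089 + \sqrt{-6}\right) = 46 \left(-1089 + i \sqrt{6}\right) = -50094 + 46 i \sqrt{6}$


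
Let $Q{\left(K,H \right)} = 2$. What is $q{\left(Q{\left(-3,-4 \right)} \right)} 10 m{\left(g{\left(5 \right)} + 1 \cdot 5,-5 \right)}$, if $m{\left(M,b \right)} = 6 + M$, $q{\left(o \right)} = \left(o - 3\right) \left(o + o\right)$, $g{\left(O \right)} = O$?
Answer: $-640$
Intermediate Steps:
$q{\left(o \right)} = 2 o \left(-3 + o\right)$ ($q{\left(o \right)} = \left(-3 + o\right) 2 o = 2 o \left(-3 + o\right)$)
$q{\left(Q{\left(-3,-4 \right)} \right)} 10 m{\left(g{\left(5 \right)} + 1 \cdot 5,-5 \right)} = 2 \cdot 2 \left(-3 + 2\right) 10 \left(6 + \left(5 + 1 \cdot 5\right)\right) = 2 \cdot 2 \left(-1\right) 10 \left(6 + \left(5 + 5\right)\right) = \left(-4\right) 10 \left(6 + 10\right) = \left(-40\right) 16 = -640$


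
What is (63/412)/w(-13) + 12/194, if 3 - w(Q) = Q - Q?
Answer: 4509/39964 ≈ 0.11283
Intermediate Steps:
w(Q) = 3 (w(Q) = 3 - (Q - Q) = 3 - 1*0 = 3 + 0 = 3)
(63/412)/w(-13) + 12/194 = (63/412)/3 + 12/194 = (63*(1/412))*(⅓) + 12*(1/194) = (63/412)*(⅓) + 6/97 = 21/412 + 6/97 = 4509/39964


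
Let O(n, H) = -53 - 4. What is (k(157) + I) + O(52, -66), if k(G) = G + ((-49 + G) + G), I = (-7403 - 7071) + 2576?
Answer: -11533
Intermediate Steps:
O(n, H) = -57
I = -11898 (I = -14474 + 2576 = -11898)
k(G) = -49 + 3*G (k(G) = G + (-49 + 2*G) = -49 + 3*G)
(k(157) + I) + O(52, -66) = ((-49 + 3*157) - 11898) - 57 = ((-49 + 471) - 11898) - 57 = (422 - 11898) - 57 = -11476 - 57 = -11533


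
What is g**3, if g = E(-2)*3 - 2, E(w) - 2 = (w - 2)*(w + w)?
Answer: 140608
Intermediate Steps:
E(w) = 2 + 2*w*(-2 + w) (E(w) = 2 + (w - 2)*(w + w) = 2 + (-2 + w)*(2*w) = 2 + 2*w*(-2 + w))
g = 52 (g = (2 - 4*(-2) + 2*(-2)**2)*3 - 2 = (2 + 8 + 2*4)*3 - 2 = (2 + 8 + 8)*3 - 2 = 18*3 - 2 = 54 - 2 = 52)
g**3 = 52**3 = 140608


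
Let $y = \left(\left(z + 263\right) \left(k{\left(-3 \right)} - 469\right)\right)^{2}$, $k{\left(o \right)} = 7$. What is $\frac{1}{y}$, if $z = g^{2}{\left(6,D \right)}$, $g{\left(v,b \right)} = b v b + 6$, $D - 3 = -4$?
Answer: $\frac{1}{35356785156} \approx 2.8283 \cdot 10^{-11}$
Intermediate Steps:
$D = -1$ ($D = 3 - 4 = -1$)
$g{\left(v,b \right)} = 6 + v b^{2}$ ($g{\left(v,b \right)} = v b^{2} + 6 = 6 + v b^{2}$)
$z = 144$ ($z = \left(6 + 6 \left(-1\right)^{2}\right)^{2} = \left(6 + 6 \cdot 1\right)^{2} = \left(6 + 6\right)^{2} = 12^{2} = 144$)
$y = 35356785156$ ($y = \left(\left(144 + 263\right) \left(7 - 469\right)\right)^{2} = \left(407 \left(-462\right)\right)^{2} = \left(-188034\right)^{2} = 35356785156$)
$\frac{1}{y} = \frac{1}{35356785156}$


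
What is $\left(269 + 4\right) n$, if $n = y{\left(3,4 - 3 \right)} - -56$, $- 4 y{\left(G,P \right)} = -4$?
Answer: $15561$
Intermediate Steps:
$y{\left(G,P \right)} = 1$ ($y{\left(G,P \right)} = \left(- \frac{1}{4}\right) \left(-4\right) = 1$)
$n = 57$ ($n = 1 - -56 = 1 + 56 = 57$)
$\left(269 + 4\right) n = \left(269 + 4\right) 57 = 273 \cdot 57 = 15561$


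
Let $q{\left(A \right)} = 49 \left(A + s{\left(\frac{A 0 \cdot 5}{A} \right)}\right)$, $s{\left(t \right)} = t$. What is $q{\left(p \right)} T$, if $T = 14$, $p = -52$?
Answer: $-35672$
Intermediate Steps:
$q{\left(A \right)} = 49 A$ ($q{\left(A \right)} = 49 \left(A + \frac{A 0 \cdot 5}{A}\right) = 49 \left(A + \frac{0 \cdot 5}{A}\right) = 49 \left(A + \frac{0}{A}\right) = 49 \left(A + 0\right) = 49 A$)
$q{\left(p \right)} T = 49 \left(-52\right) 14 = \left(-2548\right) 14 = -35672$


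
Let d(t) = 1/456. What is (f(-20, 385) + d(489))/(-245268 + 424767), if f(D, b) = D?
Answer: -9119/81851544 ≈ -0.00011141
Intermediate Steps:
d(t) = 1/456
(f(-20, 385) + d(489))/(-245268 + 424767) = (-20 + 1/456)/(-245268 + 424767) = -9119/456/179499 = -9119/456*1/179499 = -9119/81851544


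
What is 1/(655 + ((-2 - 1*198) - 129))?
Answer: 1/326 ≈ 0.0030675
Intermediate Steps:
1/(655 + ((-2 - 1*198) - 129)) = 1/(655 + ((-2 - 198) - 129)) = 1/(655 + (-200 - 129)) = 1/(655 - 329) = 1/326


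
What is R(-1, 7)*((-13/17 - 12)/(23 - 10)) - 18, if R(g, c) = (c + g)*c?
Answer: -13092/221 ≈ -59.240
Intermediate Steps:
R(g, c) = c*(c + g)
R(-1, 7)*((-13/17 - 12)/(23 - 10)) - 18 = (7*(7 - 1))*((-13/17 - 12)/(23 - 10)) - 18 = (7*6)*((-13*1/17 - 12)/13) - 18 = 42*((-13/17 - 12)*(1/13)) - 18 = 42*(-217/17*1/13) - 18 = 42*(-217/221) - 18 = -9114/221 - 18 = -13092/221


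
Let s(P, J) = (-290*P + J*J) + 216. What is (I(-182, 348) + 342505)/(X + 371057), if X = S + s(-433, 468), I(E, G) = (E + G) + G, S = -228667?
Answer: 343019/487200 ≈ 0.70406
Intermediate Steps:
s(P, J) = 216 + J**2 - 290*P (s(P, J) = (-290*P + J**2) + 216 = (J**2 - 290*P) + 216 = 216 + J**2 - 290*P)
I(E, G) = E + 2*G
X = 116143 (X = -228667 + (216 + 468**2 - 290*(-433)) = -228667 + (216 + 219024 + 125570) = -228667 + 344810 = 116143)
(I(-182, 348) + 342505)/(X + 371057) = ((-182 + 2*348) + 342505)/(116143 + 371057) = ((-182 + 696) + 342505)/487200 = (514 + 342505)*(1/487200) = 343019*(1/487200) = 343019/487200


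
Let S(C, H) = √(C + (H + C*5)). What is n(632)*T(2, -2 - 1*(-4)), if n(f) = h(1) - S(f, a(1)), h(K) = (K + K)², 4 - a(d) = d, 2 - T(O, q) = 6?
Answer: -16 + 4*√3795 ≈ 230.41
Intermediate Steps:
T(O, q) = -4 (T(O, q) = 2 - 1*6 = 2 - 6 = -4)
a(d) = 4 - d
S(C, H) = √(H + 6*C) (S(C, H) = √(C + (H + 5*C)) = √(H + 6*C))
h(K) = 4*K² (h(K) = (2*K)² = 4*K²)
n(f) = 4 - √(3 + 6*f) (n(f) = 4*1² - √((4 - 1*1) + 6*f) = 4*1 - √((4 - 1) + 6*f) = 4 - √(3 + 6*f))
n(632)*T(2, -2 - 1*(-4)) = (4 - √(3 + 6*632))*(-4) = (4 - √(3 + 3792))*(-4) = (4 - √3795)*(-4) = -16 + 4*√3795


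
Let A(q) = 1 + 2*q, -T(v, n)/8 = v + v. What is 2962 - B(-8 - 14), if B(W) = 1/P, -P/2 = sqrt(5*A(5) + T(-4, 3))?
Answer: 2962 + sqrt(119)/238 ≈ 2962.0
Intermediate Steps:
T(v, n) = -16*v (T(v, n) = -8*(v + v) = -16*v)
P = -2*sqrt(119) (P = -2*sqrt(5*(1 + 2*5) - 16*(-4)) = -2*sqrt(5*(1 + 10) + 64) = -2*sqrt(5*11 + 64) = -2*sqrt(55 + 64) = -2*sqrt(119) ≈ -21.817)
B(W) = -sqrt(119)/238 (B(W) = 1/(-2*sqrt(119)) = -sqrt(119)/238)
2962 - B(-8 - 14) = 2962 - (-1)*sqrt(119)/238 = 2962 + sqrt(119)/238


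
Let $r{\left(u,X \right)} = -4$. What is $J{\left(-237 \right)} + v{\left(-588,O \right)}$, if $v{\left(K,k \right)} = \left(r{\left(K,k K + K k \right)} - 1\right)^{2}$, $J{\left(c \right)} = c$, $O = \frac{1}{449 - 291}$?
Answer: $-212$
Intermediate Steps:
$O = \frac{1}{158} \approx 0.0063291$
$v{\left(K,k \right)} = 25$ ($v{\left(K,k \right)} = \left(-4 - 1\right)^{2} = \left(-5\right)^{2} = 25$)
$J{\left(-237 \right)} + v{\left(-588,O \right)} = -237 + 25 = -212$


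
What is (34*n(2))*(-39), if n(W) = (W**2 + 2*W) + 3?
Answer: -14586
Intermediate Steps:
n(W) = 3 + W**2 + 2*W
(34*n(2))*(-39) = (34*(3 + 2**2 + 2*2))*(-39) = (34*(3 + 4 + 4))*(-39) = (34*11)*(-39) = 374*(-39) = -14586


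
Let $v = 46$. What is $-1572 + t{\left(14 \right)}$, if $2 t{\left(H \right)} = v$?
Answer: $-1549$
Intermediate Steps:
$t{\left(H \right)} = 23$ ($t{\left(H \right)} = \frac{1}{2} \cdot 46 = 23$)
$-1572 + t{\left(14 \right)} = -1572 + 23 = -1549$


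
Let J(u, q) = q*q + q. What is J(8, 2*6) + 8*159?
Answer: 1428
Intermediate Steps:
J(u, q) = q + q² (J(u, q) = q² + q = q + q²)
J(8, 2*6) + 8*159 = (2*6)*(1 + 2*6) + 8*159 = 12*(1 + 12) + 1272 = 12*13 + 1272 = 156 + 1272 = 1428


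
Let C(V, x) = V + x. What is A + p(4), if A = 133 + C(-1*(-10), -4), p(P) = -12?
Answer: 127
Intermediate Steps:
A = 139 (A = 133 + (-1*(-10) - 4) = 133 + (10 - 4) = 133 + 6 = 139)
A + p(4) = 139 - 12 = 127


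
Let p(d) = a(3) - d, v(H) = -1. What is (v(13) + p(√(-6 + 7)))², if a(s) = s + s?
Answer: 16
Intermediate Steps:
a(s) = 2*s
p(d) = 6 - d (p(d) = 2*3 - d = 6 - d)
(v(13) + p(√(-6 + 7)))² = (-1 + (6 - √(-6 + 7)))² = (-1 + (6 - √1))² = (-1 + (6 - 1*1))² = (-1 + (6 - 1))² = (-1 + 5)² = 4² = 16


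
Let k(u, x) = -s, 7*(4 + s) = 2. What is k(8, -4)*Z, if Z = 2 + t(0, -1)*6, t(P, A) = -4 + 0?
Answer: -572/7 ≈ -81.714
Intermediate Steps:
s = -26/7 (s = -4 + (⅐)*2 = -4 + 2/7 = -26/7 ≈ -3.7143)
k(u, x) = 26/7 (k(u, x) = -1*(-26/7) = 26/7)
t(P, A) = -4
Z = -22 (Z = 2 - 4*6 = 2 - 24 = -22)
k(8, -4)*Z = (26/7)*(-22) = -572/7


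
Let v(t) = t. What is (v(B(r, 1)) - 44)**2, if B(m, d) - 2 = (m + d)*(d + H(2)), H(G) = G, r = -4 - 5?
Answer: 4356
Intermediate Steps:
r = -9
B(m, d) = 2 + (2 + d)*(d + m) (B(m, d) = 2 + (m + d)*(d + 2) = 2 + (d + m)*(2 + d) = 2 + (2 + d)*(d + m))
(v(B(r, 1)) - 44)**2 = ((2 + 1**2 + 2*1 + 2*(-9) + 1*(-9)) - 44)**2 = ((2 + 1 + 2 - 18 - 9) - 44)**2 = (-22 - 44)**2 = (-66)**2 = 4356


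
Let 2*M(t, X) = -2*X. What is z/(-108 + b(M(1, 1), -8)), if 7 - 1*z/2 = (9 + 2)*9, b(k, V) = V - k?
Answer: 8/5 ≈ 1.6000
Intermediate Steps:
M(t, X) = -X (M(t, X) = (-2*X)/2 = -X)
z = -184 (z = 14 - 2*(9 + 2)*9 = 14 - 22*9 = 14 - 2*99 = 14 - 198 = -184)
z/(-108 + b(M(1, 1), -8)) = -184/(-108 + (-8 - (-1))) = -184/(-108 + (-8 - 1*(-1))) = -184/(-108 + (-8 + 1)) = -184/(-108 - 7) = -184/(-115) = -184*(-1/115) = 8/5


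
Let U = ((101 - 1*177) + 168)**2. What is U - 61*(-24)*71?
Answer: 112408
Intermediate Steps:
U = 8464 (U = ((101 - 177) + 168)**2 = (-76 + 168)**2 = 92**2 = 8464)
U - 61*(-24)*71 = 8464 - 61*(-24)*71 = 8464 - (-1464)*71 = 8464 - 1*(-103944) = 8464 + 103944 = 112408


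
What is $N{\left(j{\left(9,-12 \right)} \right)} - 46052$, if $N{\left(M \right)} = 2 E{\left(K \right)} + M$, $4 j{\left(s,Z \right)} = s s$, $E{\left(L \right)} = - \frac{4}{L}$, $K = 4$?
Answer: $- \frac{184135}{4} \approx -46034.0$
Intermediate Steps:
$j{\left(s,Z \right)} = \frac{s^{2}}{4}$ ($j{\left(s,Z \right)} = \frac{s s}{4} = \frac{s^{2}}{4}$)
$N{\left(M \right)} = -2 + M$ ($N{\left(M \right)} = 2 \left(- \frac{4}{4}\right) + M = 2 \left(\left(-4\right) \frac{1}{4}\right) + M = 2 \left(-1\right) + M = -2 + M$)
$N{\left(j{\left(9,-12 \right)} \right)} - 46052 = \left(-2 + \frac{9^{2}}{4}\right) - 46052 = \left(-2 + \frac{1}{4} \cdot 81\right) - 46052 = \left(-2 + \frac{81}{4}\right) - 46052 = \frac{73}{4} - 46052 = - \frac{184135}{4}$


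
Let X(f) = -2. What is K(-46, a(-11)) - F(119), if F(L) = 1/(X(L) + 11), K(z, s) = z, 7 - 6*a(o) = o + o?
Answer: -415/9 ≈ -46.111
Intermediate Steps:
a(o) = 7/6 - o/3 (a(o) = 7/6 - (o + o)/6 = 7/6 - o/3)
F(L) = 1/9 (F(L) = 1/(-2 + 11) = 1/9)
K(-46, a(-11)) - F(119) = -46 - 1*1/9 = -46 - 1/9 = -415/9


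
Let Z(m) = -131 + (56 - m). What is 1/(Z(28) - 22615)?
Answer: -1/22718 ≈ -4.4018e-5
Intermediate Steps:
Z(m) = -75 - m
1/(Z(28) - 22615) = 1/((-75 - 1*28) - 22615) = 1/((-75 - 28) - 22615) = 1/(-103 - 22615) = 1/(-22718) = -1/22718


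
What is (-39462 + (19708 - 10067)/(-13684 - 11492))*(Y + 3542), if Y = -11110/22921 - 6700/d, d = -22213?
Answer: -447895739091401315827/3204553424862 ≈ -1.3977e+8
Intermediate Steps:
Y = -93215730/509144173 (Y = -11110/22921 - 6700/(-22213) = -11110*1/22921 - 6700*(-1/22213) = -11110/22921 + 6700/22213 = -93215730/509144173 ≈ -0.18308)
(-39462 + (19708 - 10067)/(-13684 - 11492))*(Y + 3542) = (-39462 + (19708 - 10067)/(-13684 - 11492))*(-93215730/509144173 + 3542) = (-39462 + 9641/(-25176))*(1803295445036/509144173) = (-39462 + 9641*(-1/25176))*(1803295445036/509144173) = (-39462 - 9641/25176)*(1803295445036/509144173) = -993504953/25176*1803295445036/509144173 = -447895739091401315827/3204553424862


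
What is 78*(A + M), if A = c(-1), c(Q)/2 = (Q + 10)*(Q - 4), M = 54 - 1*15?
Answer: -3978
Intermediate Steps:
M = 39 (M = 54 - 15 = 39)
c(Q) = 2*(-4 + Q)*(10 + Q) (c(Q) = 2*((Q + 10)*(Q - 4)) = 2*((10 + Q)*(-4 + Q)) = 2*((-4 + Q)*(10 + Q)) = 2*(-4 + Q)*(10 + Q))
A = -90 (A = -80 + 2*(-1)² + 12*(-1) = -80 + 2*1 - 12 = -80 + 2 - 12 = -90)
78*(A + M) = 78*(-90 + 39) = 78*(-51) = -3978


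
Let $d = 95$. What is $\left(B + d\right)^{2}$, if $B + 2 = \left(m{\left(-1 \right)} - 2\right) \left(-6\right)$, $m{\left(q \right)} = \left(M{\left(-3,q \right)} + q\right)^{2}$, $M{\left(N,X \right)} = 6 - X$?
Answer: $12321$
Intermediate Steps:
$m{\left(q \right)} = 36$ ($m{\left(q \right)} = \left(\left(6 - q\right) + q\right)^{2} = 6^{2} = 36$)
$B = -206$ ($B = -2 + \left(36 - 2\right) \left(-6\right) = -2 + 34 \left(-6\right) = -2 - 204 = -206$)
$\left(B + d\right)^{2} = \left(-206 + 95\right)^{2} = \left(-111\right)^{2} = 12321$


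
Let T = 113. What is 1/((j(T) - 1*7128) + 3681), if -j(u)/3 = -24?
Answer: -1/3375 ≈ -0.00029630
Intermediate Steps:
j(u) = 72 (j(u) = -3*(-24) = 72)
1/((j(T) - 1*7128) + 3681) = 1/((72 - 1*7128) + 3681) = 1/((72 - 7128) + 3681) = 1/(-7056 + 3681) = 1/(-3375) = -1/3375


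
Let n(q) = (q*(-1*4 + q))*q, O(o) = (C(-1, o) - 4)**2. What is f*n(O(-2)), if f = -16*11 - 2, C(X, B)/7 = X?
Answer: -304913466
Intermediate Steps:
C(X, B) = 7*X
f = -178 (f = -176 - 2 = -178)
O(o) = 121 (O(o) = (7*(-1) - 4)**2 = (-7 - 4)**2 = (-11)**2 = 121)
n(q) = q**2*(-4 + q) (n(q) = (q*(-4 + q))*q = q**2*(-4 + q))
f*n(O(-2)) = -178*121**2*(-4 + 121) = -2606098*117 = -178*1712997 = -304913466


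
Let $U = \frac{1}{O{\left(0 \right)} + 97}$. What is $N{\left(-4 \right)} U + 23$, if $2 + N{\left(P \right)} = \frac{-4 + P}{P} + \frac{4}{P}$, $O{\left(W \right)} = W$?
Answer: $\frac{2230}{97} \approx 22.99$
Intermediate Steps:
$U = \frac{1}{97}$ ($U = \frac{1}{0 + 97} = \frac{1}{97} \approx 0.010309$)
$N{\left(P \right)} = -2 + \frac{4}{P} + \frac{-4 + P}{P}$ ($N{\left(P \right)} = -2 + \left(\frac{-4 + P}{P} + \frac{4}{P}\right) = -2 + \left(\frac{4}{P} + \frac{-4 + P}{P}\right) = -2 + \frac{4}{P} + \frac{-4 + P}{P}$)
$N{\left(-4 \right)} U + 23 = \left(-1\right) \frac{1}{97} + 23 = - \frac{1}{97} + 23 = \frac{2230}{97}$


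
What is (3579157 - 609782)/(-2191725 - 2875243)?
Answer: -2969375/5066968 ≈ -0.58603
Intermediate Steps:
(3579157 - 609782)/(-2191725 - 2875243) = 2969375/(-5066968) = 2969375*(-1/5066968) = -2969375/5066968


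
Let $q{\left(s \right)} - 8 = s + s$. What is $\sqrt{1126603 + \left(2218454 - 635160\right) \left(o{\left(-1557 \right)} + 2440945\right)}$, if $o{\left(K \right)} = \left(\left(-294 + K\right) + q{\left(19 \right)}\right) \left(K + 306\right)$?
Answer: $\sqrt{7439899632603} \approx 2.7276 \cdot 10^{6}$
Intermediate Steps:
$q{\left(s \right)} = 8 + 2 s$ ($q{\left(s \right)} = 8 + \left(s + s\right) = 8 + 2 s$)
$o{\left(K \right)} = \left(-248 + K\right) \left(306 + K\right)$ ($o{\left(K \right)} = \left(\left(-294 + K\right) + \left(8 + 2 \cdot 19\right)\right) \left(K + 306\right) = \left(\left(-294 + K\right) + \left(8 + 38\right)\right) \left(306 + K\right) = \left(\left(-294 + K\right) + 46\right) \left(306 + K\right) = \left(-248 + K\right) \left(306 + K\right)$)
$\sqrt{1126603 + \left(2218454 - 635160\right) \left(o{\left(-1557 \right)} + 2440945\right)} = \sqrt{1126603 + \left(2218454 - 635160\right) \left(\left(-75888 + \left(-1557\right)^{2} + 58 \left(-1557\right)\right) + 2440945\right)} = \sqrt{1126603 + 1583294 \left(\left(-75888 + 2424249 - 90306\right) + 2440945\right)} = \sqrt{1126603 + 1583294 \left(2258055 + 2440945\right)} = \sqrt{1126603 + 1583294 \cdot 4699000} = \sqrt{1126603 + 7439898506000} = \sqrt{7439899632603}$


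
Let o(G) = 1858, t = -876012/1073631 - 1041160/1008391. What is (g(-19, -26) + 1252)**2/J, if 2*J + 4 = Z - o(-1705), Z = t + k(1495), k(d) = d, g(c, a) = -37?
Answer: -1065479996293122150/133110001570753 ≈ -8004.5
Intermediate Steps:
t = -667061422884/360879945907 (t = -876012*1/1073631 - 1041160*1/1008391 = -292004/357877 - 1041160/1008391 = -667061422884/360879945907 ≈ -1.8484)
Z = 538848457708081/360879945907 (Z = -667061422884/360879945907 + 1495 = 538848457708081/360879945907 ≈ 1493.2)
J = -133110001570753/721759891814 (J = -2 + (538848457708081/360879945907 - 1*1858)/2 = -2 + (538848457708081/360879945907 - 1858)/2 = -2 + (1/2)*(-131666481787125/360879945907) = -2 - 131666481787125/721759891814 = -133110001570753/721759891814 ≈ -184.42)
(g(-19, -26) + 1252)**2/J = (-37 + 1252)**2/(-133110001570753/721759891814) = 1215**2*(-721759891814/133110001570753) = 1476225*(-721759891814/133110001570753) = -1065479996293122150/133110001570753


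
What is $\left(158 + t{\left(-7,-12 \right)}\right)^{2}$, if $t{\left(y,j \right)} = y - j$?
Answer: $26569$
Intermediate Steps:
$\left(158 + t{\left(-7,-12 \right)}\right)^{2} = \left(158 - -5\right)^{2} = \left(158 + \left(-7 + 12\right)\right)^{2} = \left(158 + 5\right)^{2} = 163^{2} = 26569$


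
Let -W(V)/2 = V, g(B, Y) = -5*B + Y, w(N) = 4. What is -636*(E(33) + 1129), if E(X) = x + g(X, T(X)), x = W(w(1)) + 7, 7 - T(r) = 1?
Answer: -616284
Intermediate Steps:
T(r) = 6 (T(r) = 7 - 1*1 = 7 - 1 = 6)
g(B, Y) = Y - 5*B
W(V) = -2*V
x = -1 (x = -2*4 + 7 = -8 + 7 = -1)
E(X) = 5 - 5*X (E(X) = -1 + (6 - 5*X) = 5 - 5*X)
-636*(E(33) + 1129) = -636*((5 - 5*33) + 1129) = -636*((5 - 165) + 1129) = -636*(-160 + 1129) = -636*969 = -616284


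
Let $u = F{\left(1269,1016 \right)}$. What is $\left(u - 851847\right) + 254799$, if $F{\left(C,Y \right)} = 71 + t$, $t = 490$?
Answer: $-596487$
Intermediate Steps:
$F{\left(C,Y \right)} = 561$ ($F{\left(C,Y \right)} = 71 + 490 = 561$)
$u = 561$
$\left(u - 851847\right) + 254799 = \left(561 - 851847\right) + 254799 = -851286 + 254799 = -596487$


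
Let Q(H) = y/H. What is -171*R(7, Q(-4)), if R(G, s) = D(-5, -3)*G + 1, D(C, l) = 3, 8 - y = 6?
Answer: -3762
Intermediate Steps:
y = 2 (y = 8 - 1*6 = 8 - 6 = 2)
Q(H) = 2/H
R(G, s) = 1 + 3*G (R(G, s) = 3*G + 1 = 1 + 3*G)
-171*R(7, Q(-4)) = -171*(1 + 3*7) = -171*(1 + 21) = -171*22 = -3762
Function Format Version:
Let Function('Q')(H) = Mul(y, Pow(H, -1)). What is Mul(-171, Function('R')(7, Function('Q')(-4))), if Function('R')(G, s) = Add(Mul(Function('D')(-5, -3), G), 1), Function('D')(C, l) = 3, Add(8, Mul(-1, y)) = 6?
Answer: -3762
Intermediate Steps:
y = 2 (y = Add(8, Mul(-1, 6)) = Add(8, -6) = 2)
Function('Q')(H) = Mul(2, Pow(H, -1))
Function('R')(G, s) = Add(1, Mul(3, G)) (Function('R')(G, s) = Add(Mul(3, G), 1) = Add(1, Mul(3, G)))
Mul(-171, Function('R')(7, Function('Q')(-4))) = Mul(-171, Add(1, Mul(3, 7))) = Mul(-171, Add(1, 21)) = Mul(-171, 22) = -3762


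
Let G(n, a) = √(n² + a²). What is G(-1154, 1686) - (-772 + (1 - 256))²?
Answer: -1054729 + 2*√1043578 ≈ -1.0527e+6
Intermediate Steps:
G(n, a) = √(a² + n²)
G(-1154, 1686) - (-772 + (1 - 256))² = √(1686² + (-1154)²) - (-772 + (1 - 256))² = √(2842596 + 1331716) - (-772 - 255)² = √4174312 - 1*(-1027)² = 2*√1043578 - 1*1054729 = 2*√1043578 - 1054729 = -1054729 + 2*√1043578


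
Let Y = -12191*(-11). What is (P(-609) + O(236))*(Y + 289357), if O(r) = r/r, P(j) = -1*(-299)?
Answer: 127037400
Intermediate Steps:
Y = 134101
P(j) = 299
O(r) = 1
(P(-609) + O(236))*(Y + 289357) = (299 + 1)*(134101 + 289357) = 300*423458 = 127037400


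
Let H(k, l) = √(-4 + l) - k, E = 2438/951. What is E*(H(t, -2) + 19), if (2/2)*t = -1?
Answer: 48760/951 + 2438*I*√6/951 ≈ 51.272 + 6.2796*I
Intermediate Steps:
t = -1
E = 2438/951 (E = 2438*(1/951) = 2438/951 ≈ 2.5636)
E*(H(t, -2) + 19) = 2438*((√(-4 - 2) - 1*(-1)) + 19)/951 = 2438*((√(-6) + 1) + 19)/951 = 2438*((I*√6 + 1) + 19)/951 = 2438*((1 + I*√6) + 19)/951 = 2438*(20 + I*√6)/951 = 48760/951 + 2438*I*√6/951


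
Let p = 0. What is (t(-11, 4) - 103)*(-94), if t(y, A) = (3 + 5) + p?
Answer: 8930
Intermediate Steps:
t(y, A) = 8 (t(y, A) = (3 + 5) + 0 = 8 + 0 = 8)
(t(-11, 4) - 103)*(-94) = (8 - 103)*(-94) = -95*(-94) = 8930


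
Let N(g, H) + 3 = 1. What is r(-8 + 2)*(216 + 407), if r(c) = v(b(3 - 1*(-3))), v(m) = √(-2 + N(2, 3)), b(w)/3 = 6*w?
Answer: 1246*I ≈ 1246.0*I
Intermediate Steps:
N(g, H) = -2 (N(g, H) = -3 + 1 = -2)
b(w) = 18*w (b(w) = 3*(6*w) = 18*w)
v(m) = 2*I (v(m) = √(-2 - 2) = √(-4) = 2*I)
r(c) = 2*I
r(-8 + 2)*(216 + 407) = (2*I)*(216 + 407) = (2*I)*623 = 1246*I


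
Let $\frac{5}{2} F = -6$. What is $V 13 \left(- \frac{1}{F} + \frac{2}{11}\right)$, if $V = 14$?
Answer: $\frac{7189}{66} \approx 108.92$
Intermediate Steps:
$F = - \frac{12}{5}$ ($F = \frac{2}{5} \left(-6\right) = - \frac{12}{5} \approx -2.4$)
$V 13 \left(- \frac{1}{F} + \frac{2}{11}\right) = 14 \cdot 13 \left(- \frac{1}{- \frac{12}{5}} + \frac{2}{11}\right) = 182 \left(\left(-1\right) \left(- \frac{5}{12}\right) + 2 \cdot \frac{1}{11}\right) = 182 \left(\frac{5}{12} + \frac{2}{11}\right) = 182 \cdot \frac{79}{132} = \frac{7189}{66}$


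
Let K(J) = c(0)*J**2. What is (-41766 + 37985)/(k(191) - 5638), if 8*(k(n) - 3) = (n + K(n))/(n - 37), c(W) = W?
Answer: 4658192/6942129 ≈ 0.67100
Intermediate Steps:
K(J) = 0 (K(J) = 0*J**2 = 0)
k(n) = 3 + n/(8*(-37 + n)) (k(n) = 3 + ((n + 0)/(n - 37))/8 = 3 + (n/(-37 + n))/8 = 3 + n/(8*(-37 + n)))
(-41766 + 37985)/(k(191) - 5638) = (-41766 + 37985)/((-888 + 25*191)/(8*(-37 + 191)) - 5638) = -3781/((1/8)*(-888 + 4775)/154 - 5638) = -3781/((1/8)*(1/154)*3887 - 5638) = -3781/(3887/1232 - 5638) = -3781/(-6942129/1232) = -3781*(-1232/6942129) = 4658192/6942129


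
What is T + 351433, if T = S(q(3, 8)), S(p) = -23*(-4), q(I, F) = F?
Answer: 351525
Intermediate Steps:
S(p) = 92
T = 92
T + 351433 = 92 + 351433 = 351525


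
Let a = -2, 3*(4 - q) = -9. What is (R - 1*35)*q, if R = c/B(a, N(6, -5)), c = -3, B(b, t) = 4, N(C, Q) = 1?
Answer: -1001/4 ≈ -250.25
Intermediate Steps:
q = 7 (q = 4 - ⅓*(-9) = 4 + 3 = 7)
R = -¾ (R = -3/4 = -3*¼ = -¾ ≈ -0.75000)
(R - 1*35)*q = (-¾ - 1*35)*7 = (-¾ - 35)*7 = -143/4*7 = -1001/4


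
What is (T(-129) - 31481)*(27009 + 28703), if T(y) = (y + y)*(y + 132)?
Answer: -1796990560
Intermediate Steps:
T(y) = 2*y*(132 + y) (T(y) = (2*y)*(132 + y) = 2*y*(132 + y))
(T(-129) - 31481)*(27009 + 28703) = (2*(-129)*(132 - 129) - 31481)*(27009 + 28703) = (2*(-129)*3 - 31481)*55712 = (-774 - 31481)*55712 = -32255*55712 = -1796990560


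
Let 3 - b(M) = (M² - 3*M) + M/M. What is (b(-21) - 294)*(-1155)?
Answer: 919380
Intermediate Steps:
b(M) = 2 - M² + 3*M (b(M) = 3 - ((M² - 3*M) + M/M) = 3 - ((M² - 3*M) + 1) = 3 - (1 + M² - 3*M) = 3 + (-1 - M² + 3*M) = 2 - M² + 3*M)
(b(-21) - 294)*(-1155) = ((2 - 1*(-21)² + 3*(-21)) - 294)*(-1155) = ((2 - 1*441 - 63) - 294)*(-1155) = ((2 - 441 - 63) - 294)*(-1155) = (-502 - 294)*(-1155) = -796*(-1155) = 919380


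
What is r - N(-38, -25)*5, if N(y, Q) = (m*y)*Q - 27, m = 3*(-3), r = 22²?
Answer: 43369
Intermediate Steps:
r = 484
m = -9
N(y, Q) = -27 - 9*Q*y (N(y, Q) = (-9*y)*Q - 27 = -9*Q*y - 27 = -27 - 9*Q*y)
r - N(-38, -25)*5 = 484 - (-27 - 9*(-25)*(-38))*5 = 484 - (-27 - 8550)*5 = 484 - (-8577)*5 = 484 - 1*(-42885) = 484 + 42885 = 43369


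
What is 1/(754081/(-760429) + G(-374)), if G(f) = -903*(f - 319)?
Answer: 760429/475859745110 ≈ 1.5980e-6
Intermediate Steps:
G(f) = 288057 - 903*f (G(f) = -903*(-319 + f) = 288057 - 903*f)
1/(754081/(-760429) + G(-374)) = 1/(754081/(-760429) + (288057 - 903*(-374))) = 1/(754081*(-1/760429) + (288057 + 337722)) = 1/(-754081/760429 + 625779) = 1/(475859745110/760429) = 760429/475859745110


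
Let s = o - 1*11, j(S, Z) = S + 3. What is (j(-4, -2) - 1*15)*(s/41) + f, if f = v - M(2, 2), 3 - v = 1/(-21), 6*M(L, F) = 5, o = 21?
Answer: -969/574 ≈ -1.6882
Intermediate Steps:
j(S, Z) = 3 + S
M(L, F) = ⅚ (M(L, F) = (⅙)*5 = ⅚)
v = 64/21 (v = 3 - 1/(-21) = 3 - 1*(-1/21) = 3 + 1/21 = 64/21 ≈ 3.0476)
s = 10 (s = 21 - 1*11 = 21 - 11 = 10)
f = 31/14 (f = 64/21 - 1*⅚ = 64/21 - ⅚ = 31/14 ≈ 2.2143)
(j(-4, -2) - 1*15)*(s/41) + f = ((3 - 4) - 1*15)*(10/41) + 31/14 = (-1 - 15)*(10*(1/41)) + 31/14 = -16*10/41 + 31/14 = -160/41 + 31/14 = -969/574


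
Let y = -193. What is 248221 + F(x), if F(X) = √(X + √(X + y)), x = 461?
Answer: 248221 + √(461 + 2*√67) ≈ 2.4824e+5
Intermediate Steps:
F(X) = √(X + √(-193 + X)) (F(X) = √(X + √(X - 193)) = √(X + √(-193 + X)))
248221 + F(x) = 248221 + √(461 + √(-193 + 461)) = 248221 + √(461 + √268) = 248221 + √(461 + 2*√67)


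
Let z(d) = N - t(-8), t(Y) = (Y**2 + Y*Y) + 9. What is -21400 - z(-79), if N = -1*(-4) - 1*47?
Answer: -21220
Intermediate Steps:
t(Y) = 9 + 2*Y**2 (t(Y) = (Y**2 + Y**2) + 9 = 2*Y**2 + 9 = 9 + 2*Y**2)
N = -43 (N = 4 - 47 = -43)
z(d) = -180 (z(d) = -43 - (9 + 2*(-8)**2) = -43 - (9 + 2*64) = -43 - (9 + 128) = -43 - 1*137 = -43 - 137 = -180)
-21400 - z(-79) = -21400 - 1*(-180) = -21400 + 180 = -21220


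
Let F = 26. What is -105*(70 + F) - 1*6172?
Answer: -16252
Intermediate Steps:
-105*(70 + F) - 1*6172 = -105*(70 + 26) - 1*6172 = -105*96 - 6172 = -10080 - 6172 = -16252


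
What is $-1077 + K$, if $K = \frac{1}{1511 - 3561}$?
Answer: $- \frac{2207851}{2050} \approx -1077.0$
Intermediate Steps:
$K = - \frac{1}{2050}$ ($K = \frac{1}{-2050} = - \frac{1}{2050} \approx -0.0004878$)
$-1077 + K = -1077 - \frac{1}{2050} = - \frac{2207851}{2050}$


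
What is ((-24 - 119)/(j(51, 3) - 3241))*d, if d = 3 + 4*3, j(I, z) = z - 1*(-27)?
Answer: 165/247 ≈ 0.66802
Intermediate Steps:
j(I, z) = 27 + z (j(I, z) = z + 27 = 27 + z)
d = 15 (d = 3 + 12 = 15)
((-24 - 119)/(j(51, 3) - 3241))*d = ((-24 - 119)/((27 + 3) - 3241))*15 = -143/(30 - 3241)*15 = -143/(-3211)*15 = -143*(-1/3211)*15 = (11/247)*15 = 165/247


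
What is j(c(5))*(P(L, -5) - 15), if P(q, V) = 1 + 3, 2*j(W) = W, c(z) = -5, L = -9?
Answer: 55/2 ≈ 27.500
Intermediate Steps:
j(W) = W/2
P(q, V) = 4
j(c(5))*(P(L, -5) - 15) = ((½)*(-5))*(4 - 15) = -5/2*(-11) = 55/2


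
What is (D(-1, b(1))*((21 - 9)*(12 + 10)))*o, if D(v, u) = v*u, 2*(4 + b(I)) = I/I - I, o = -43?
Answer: -45408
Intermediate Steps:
b(I) = -7/2 - I/2 (b(I) = -4 + (I/I - I)/2 = -4 + (1 - I)/2 = -4 + (1/2 - I/2) = -7/2 - I/2)
D(v, u) = u*v
(D(-1, b(1))*((21 - 9)*(12 + 10)))*o = (((-7/2 - 1/2*1)*(-1))*((21 - 9)*(12 + 10)))*(-43) = (((-7/2 - 1/2)*(-1))*(12*22))*(-43) = (-4*(-1)*264)*(-43) = (4*264)*(-43) = 1056*(-43) = -45408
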